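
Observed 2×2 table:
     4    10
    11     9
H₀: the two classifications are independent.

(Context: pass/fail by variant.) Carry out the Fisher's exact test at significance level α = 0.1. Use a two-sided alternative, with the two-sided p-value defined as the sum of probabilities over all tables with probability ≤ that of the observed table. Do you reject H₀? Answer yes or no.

Margins: r₁=14, r₂=20, c₁=15, c₂=19, n=34
p_obs = C(14,4)·C(20,11)/C(34,15); sum pmf over tables with pmf ≤ p_obs
p-value (two-sided) = 0.17057
At α=0.1: p ≥ α → fail to reject H₀

reject H₀: no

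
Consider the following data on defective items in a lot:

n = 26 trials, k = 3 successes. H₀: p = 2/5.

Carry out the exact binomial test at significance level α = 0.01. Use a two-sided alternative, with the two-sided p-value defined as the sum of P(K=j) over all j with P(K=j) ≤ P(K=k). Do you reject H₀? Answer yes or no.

Exact binomial: n=26, k=3, p₀=2/5=0.4000
P(X=j) = C(n,j)·p₀^j·(1−p₀)^(n−j); p = Σ P(X=j) over j with P(X=j) ≤ P(X=3)
p-value (two-sided) = 0.00224
At α=0.01: p < α → reject H₀

reject H₀: yes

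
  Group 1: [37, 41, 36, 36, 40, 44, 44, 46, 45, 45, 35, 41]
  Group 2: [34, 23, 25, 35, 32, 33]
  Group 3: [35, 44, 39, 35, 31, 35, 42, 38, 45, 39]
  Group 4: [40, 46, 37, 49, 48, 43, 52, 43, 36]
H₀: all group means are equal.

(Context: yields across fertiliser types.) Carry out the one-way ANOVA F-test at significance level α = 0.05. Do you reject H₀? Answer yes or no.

reject H₀: yes

Group means [40.83, 30.33, 38.30, 43.78], grand mean 39.162
SSB = Σnᵢ(x̄ᵢ−x̄)² = 700.371; SSW = ΣΣ(x−x̄ᵢ)² = 722.656
MSB = 700.371/3 = 233.4572; MSW = 722.656/33 = 21.8987
F = MSB/MSW = 10.6608
df = (3, 33)
p-value (upper-tail) = 0.00005
At α=0.05: p < α → reject H₀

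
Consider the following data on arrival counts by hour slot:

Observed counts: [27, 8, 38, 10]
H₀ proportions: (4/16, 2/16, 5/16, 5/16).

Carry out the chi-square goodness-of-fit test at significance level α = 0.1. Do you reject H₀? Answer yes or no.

n = 83; E_i = n·p_i = [20.75, 10.38, 25.94, 25.94]
χ² = (27−20.75)²/20.75 + (8−10.38)²/10.38 + (38−25.94)²/25.94 + (10−25.94)²/25.94 = 17.8289
df = 3
p-value (upper-tail) = 0.00048
At α=0.1: p < α → reject H₀

reject H₀: yes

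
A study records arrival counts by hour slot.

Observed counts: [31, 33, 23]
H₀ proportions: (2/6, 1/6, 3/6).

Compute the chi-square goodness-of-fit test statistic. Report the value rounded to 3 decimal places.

test statistic = 33.402

n = 87; E_i = n·p_i = [29.00, 14.50, 43.50]
χ² = (31−29.00)²/29.00 + (33−14.50)²/14.50 + (23−43.50)²/43.50 = 33.4023
df = 2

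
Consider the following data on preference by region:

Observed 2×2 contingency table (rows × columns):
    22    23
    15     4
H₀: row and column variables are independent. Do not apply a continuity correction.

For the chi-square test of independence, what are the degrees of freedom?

df = (r−1)(c−1) = (2−1)·(2−1) = 1

degrees of freedom = 1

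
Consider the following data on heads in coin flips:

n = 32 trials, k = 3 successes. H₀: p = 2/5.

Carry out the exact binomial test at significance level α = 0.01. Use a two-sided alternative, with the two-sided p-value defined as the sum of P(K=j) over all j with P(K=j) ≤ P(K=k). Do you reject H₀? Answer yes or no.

reject H₀: yes

Exact binomial: n=32, k=3, p₀=2/5=0.4000
P(X=j) = C(n,j)·p₀^j·(1−p₀)^(n−j); p = Σ P(X=j) over j with P(X=j) ≤ P(X=3)
p-value (two-sided) = 0.00020
At α=0.01: p < α → reject H₀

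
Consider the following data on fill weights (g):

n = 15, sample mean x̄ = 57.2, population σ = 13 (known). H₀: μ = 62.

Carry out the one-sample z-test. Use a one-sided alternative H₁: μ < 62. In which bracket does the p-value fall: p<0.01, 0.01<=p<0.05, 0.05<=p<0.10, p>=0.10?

p-value bracket: 0.05<=p<0.10

SE = σ/√n = 13/√15 = 3.3566
z = (x̄−μ₀)/SE = (57.2−62)/3.3566 = -1.4300
p-value (one-sided, H₁ less) = 0.07635
→ bracket: 0.05<=p<0.10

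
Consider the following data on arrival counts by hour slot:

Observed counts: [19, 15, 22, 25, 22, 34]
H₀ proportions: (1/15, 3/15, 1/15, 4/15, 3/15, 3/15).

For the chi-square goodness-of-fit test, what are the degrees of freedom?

degrees of freedom = 5

df = k − 1 = 6 − 1 = 5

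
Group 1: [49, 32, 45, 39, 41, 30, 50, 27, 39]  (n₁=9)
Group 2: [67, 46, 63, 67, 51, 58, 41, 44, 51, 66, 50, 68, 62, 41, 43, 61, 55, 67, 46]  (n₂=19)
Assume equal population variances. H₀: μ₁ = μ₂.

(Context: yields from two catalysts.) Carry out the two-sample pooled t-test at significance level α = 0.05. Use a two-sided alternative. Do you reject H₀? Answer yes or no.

x̄₁=39.111, s₁=8.177, n₁=9
x̄₂=55.105, s₂=9.876, n₂=19
s_p² = [8·8.177² + 18·9.876²]/26 = 88.1030
SE = √(s_p²·(1/9+1/19)) = 3.7982
t = (39.111−55.105)/3.7982 = -4.2110
df = 26
p-value (two-sided) = 0.00027
At α=0.05: p < α → reject H₀

reject H₀: yes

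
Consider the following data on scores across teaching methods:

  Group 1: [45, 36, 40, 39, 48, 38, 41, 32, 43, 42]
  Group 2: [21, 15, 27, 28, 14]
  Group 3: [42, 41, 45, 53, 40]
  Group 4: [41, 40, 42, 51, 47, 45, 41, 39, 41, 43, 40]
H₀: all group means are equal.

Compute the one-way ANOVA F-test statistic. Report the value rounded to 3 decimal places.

test statistic = 29.002

Group means [40.40, 21.00, 44.20, 42.73], grand mean 38.710
SSB = Σnᵢ(x̄ᵢ−x̄)² = 1925.005; SSW = ΣΣ(x−x̄ᵢ)² = 597.382
MSB = 1925.005/3 = 641.6684; MSW = 597.382/27 = 22.1253
F = MSB/MSW = 29.0016
df = (3, 27)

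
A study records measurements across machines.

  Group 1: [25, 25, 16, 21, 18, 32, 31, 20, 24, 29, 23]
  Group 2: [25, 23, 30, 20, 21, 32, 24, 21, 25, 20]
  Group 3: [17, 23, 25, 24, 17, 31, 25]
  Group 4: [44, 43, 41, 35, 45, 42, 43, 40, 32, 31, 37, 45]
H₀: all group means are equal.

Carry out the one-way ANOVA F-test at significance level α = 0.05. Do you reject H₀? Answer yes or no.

reject H₀: yes

Group means [24.00, 24.10, 23.14, 39.83], grand mean 28.625
SSB = Σnᵢ(x̄ᵢ−x̄)² = 2157.951; SSW = ΣΣ(x−x̄ᵢ)² = 831.424
MSB = 2157.951/3 = 719.3171; MSW = 831.424/36 = 23.0951
F = MSB/MSW = 31.1459
df = (3, 36)
p-value (upper-tail) = 0.00000
At α=0.05: p < α → reject H₀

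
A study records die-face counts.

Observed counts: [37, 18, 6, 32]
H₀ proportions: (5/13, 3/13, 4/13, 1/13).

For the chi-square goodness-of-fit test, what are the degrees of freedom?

degrees of freedom = 3

df = k − 1 = 4 − 1 = 3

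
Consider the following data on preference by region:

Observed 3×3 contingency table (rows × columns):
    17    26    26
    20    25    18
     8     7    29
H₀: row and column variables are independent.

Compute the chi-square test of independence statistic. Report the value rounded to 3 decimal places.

Row totals [69, 63, 44], col totals [45, 58, 73], n=176
χ² = (17−17.64)²/17.64 + (26−22.74)²/22.74 + (26−28.62)²/28.62 + (20−16.11)²/16.11 + (25−20.76)²/20.76 + (18−26.13)²/26.13 + (8−11.25)²/11.25 + (7−14.50)²/14.50 + (29−18.25)²/18.25 = 16.2169
df = 4

test statistic = 16.217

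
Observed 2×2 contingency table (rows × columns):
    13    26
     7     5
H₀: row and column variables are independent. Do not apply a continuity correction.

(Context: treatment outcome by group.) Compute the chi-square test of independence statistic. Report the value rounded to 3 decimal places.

Row totals [39, 12], col totals [20, 31], n=51
χ² = (13−15.29)²/15.29 + (26−23.71)²/23.71 + (7−4.71)²/4.71 + (5−7.29)²/7.29 = 2.4060
df = 1

test statistic = 2.406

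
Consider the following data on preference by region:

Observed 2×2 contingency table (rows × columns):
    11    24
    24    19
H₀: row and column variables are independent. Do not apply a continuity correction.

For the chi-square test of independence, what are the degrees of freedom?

df = (r−1)(c−1) = (2−1)·(2−1) = 1

degrees of freedom = 1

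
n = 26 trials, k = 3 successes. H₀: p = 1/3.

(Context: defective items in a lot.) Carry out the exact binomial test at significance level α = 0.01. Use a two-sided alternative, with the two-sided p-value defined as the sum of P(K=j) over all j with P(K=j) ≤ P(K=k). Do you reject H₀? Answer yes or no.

Exact binomial: n=26, k=3, p₀=1/3=0.3333
P(X=j) = C(n,j)·p₀^j·(1−p₀)^(n−j); p = Σ P(X=j) over j with P(X=j) ≤ P(X=3)
p-value (two-sided) = 0.02029
At α=0.01: p ≥ α → fail to reject H₀

reject H₀: no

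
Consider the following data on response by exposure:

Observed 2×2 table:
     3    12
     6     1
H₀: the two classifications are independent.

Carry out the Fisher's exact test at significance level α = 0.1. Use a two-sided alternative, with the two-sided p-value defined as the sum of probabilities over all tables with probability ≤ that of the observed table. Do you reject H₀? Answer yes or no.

reject H₀: yes

Margins: r₁=15, r₂=7, c₁=9, c₂=13, n=22
p_obs = C(15,3)·C(7,6)/C(22,9); sum pmf over tables with pmf ≤ p_obs
p-value (two-sided) = 0.00661
At α=0.1: p < α → reject H₀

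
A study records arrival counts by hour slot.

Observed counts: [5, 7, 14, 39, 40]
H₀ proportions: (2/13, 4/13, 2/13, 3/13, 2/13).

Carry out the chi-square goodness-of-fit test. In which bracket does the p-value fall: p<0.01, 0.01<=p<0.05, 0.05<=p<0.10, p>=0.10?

p-value bracket: p<0.01

n = 105; E_i = n·p_i = [16.15, 32.31, 16.15, 24.23, 16.15]
χ² = (5−16.15)²/16.15 + (7−32.31)²/32.31 + (14−16.15)²/16.15 + (39−24.23)²/24.23 + (40−16.15)²/16.15 = 72.0167
df = 4
p-value (upper-tail) = 0.00000
→ bracket: p<0.01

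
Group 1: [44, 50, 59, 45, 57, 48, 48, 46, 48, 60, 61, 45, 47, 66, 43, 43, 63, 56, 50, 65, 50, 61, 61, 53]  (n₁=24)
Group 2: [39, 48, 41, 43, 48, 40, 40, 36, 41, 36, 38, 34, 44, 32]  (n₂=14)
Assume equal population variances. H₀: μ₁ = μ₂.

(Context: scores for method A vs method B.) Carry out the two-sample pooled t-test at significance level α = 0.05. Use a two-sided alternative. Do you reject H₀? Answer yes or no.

x̄₁=52.875, s₁=7.549, n₁=24
x̄₂=40.000, s₂=4.739, n₂=14
s_p² = [23·7.549² + 13·4.739²]/36 = 44.5174
SE = √(s_p²·(1/24+1/14)) = 2.2438
t = (52.875−40.000)/2.2438 = 5.7380
df = 36
p-value (two-sided) = 0.00000
At α=0.05: p < α → reject H₀

reject H₀: yes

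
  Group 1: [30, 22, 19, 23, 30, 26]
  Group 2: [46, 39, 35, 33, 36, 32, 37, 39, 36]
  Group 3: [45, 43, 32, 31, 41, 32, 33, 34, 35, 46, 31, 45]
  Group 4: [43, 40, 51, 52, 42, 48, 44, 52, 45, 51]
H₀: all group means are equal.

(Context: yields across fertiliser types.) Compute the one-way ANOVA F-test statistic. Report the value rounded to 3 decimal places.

Group means [25.00, 37.00, 37.33, 46.80], grand mean 37.811
SSB = Σnᵢ(x̄ᵢ−x̄)² = 1801.409; SSW = ΣΣ(x−x̄ᵢ)² = 832.267
MSB = 1801.409/3 = 600.4697; MSW = 832.267/33 = 25.2202
F = MSB/MSW = 23.8091
df = (3, 33)

test statistic = 23.809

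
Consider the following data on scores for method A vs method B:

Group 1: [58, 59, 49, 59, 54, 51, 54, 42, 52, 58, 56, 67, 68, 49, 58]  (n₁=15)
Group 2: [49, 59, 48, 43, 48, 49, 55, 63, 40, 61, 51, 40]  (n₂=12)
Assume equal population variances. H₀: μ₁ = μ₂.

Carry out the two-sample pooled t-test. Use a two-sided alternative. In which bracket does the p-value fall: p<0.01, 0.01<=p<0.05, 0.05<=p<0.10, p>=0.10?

p-value bracket: 0.05<=p<0.10

x̄₁=55.600, s₁=6.738, n₁=15
x̄₂=50.500, s₂=7.705, n₂=12
s_p² = [14·6.738² + 11·7.705²]/25 = 51.5440
SE = √(s_p²·(1/15+1/12)) = 2.7806
t = (55.600−50.500)/2.7806 = 1.8342
df = 25
p-value (two-sided) = 0.07856
→ bracket: 0.05<=p<0.10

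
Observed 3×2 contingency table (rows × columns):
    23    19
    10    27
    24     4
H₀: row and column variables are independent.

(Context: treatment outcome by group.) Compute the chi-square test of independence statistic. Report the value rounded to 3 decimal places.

Row totals [42, 37, 28], col totals [57, 50], n=107
χ² = (23−22.37)²/22.37 + (19−19.63)²/19.63 + (10−19.71)²/19.71 + (27−17.29)²/17.29 + (24−14.92)²/14.92 + (4−13.08)²/13.08 = 22.1142
df = 2

test statistic = 22.114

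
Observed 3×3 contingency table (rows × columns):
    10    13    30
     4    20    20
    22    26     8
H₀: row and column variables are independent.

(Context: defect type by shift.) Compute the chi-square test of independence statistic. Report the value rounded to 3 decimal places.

test statistic = 28.235

Row totals [53, 44, 56], col totals [36, 59, 58], n=153
χ² = (10−12.47)²/12.47 + (13−20.44)²/20.44 + (30−20.09)²/20.09 + (4−10.35)²/10.35 + (20−16.97)²/16.97 + (20−16.68)²/16.68 + (22−13.18)²/13.18 + (26−21.59)²/21.59 + (8−21.23)²/21.23 = 28.2350
df = 4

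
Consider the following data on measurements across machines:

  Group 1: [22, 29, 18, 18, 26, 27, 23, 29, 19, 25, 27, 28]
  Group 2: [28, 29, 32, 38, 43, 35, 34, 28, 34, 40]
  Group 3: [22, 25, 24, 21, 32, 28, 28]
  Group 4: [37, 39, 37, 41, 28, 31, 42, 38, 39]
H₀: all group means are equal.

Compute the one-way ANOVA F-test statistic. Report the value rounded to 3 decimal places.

test statistic = 18.628

Group means [24.25, 34.10, 25.71, 36.89], grand mean 30.105
SSB = Σnᵢ(x̄ᵢ−x̄)² = 1120.111; SSW = ΣΣ(x−x̄ᵢ)² = 681.467
MSB = 1120.111/3 = 373.3705; MSW = 681.467/34 = 20.0432
F = MSB/MSW = 18.6283
df = (3, 34)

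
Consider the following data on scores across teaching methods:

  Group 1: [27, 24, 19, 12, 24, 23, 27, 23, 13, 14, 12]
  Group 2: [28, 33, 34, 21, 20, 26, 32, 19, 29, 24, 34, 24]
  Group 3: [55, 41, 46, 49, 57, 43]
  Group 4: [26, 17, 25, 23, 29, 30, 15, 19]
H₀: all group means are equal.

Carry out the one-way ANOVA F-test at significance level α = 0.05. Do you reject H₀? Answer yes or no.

Group means [19.82, 27.00, 48.50, 23.00], grand mean 27.486
SSB = Σnᵢ(x̄ᵢ−x̄)² = 3460.107; SSW = ΣΣ(x−x̄ᵢ)² = 1115.136
MSB = 3460.107/3 = 1153.3690; MSW = 1115.136/33 = 33.7920
F = MSB/MSW = 34.1314
df = (3, 33)
p-value (upper-tail) = 0.00000
At α=0.05: p < α → reject H₀

reject H₀: yes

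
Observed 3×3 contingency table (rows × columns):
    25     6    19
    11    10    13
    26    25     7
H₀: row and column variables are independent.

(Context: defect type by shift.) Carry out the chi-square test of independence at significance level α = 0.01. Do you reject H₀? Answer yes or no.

reject H₀: yes

Row totals [50, 34, 58], col totals [62, 41, 39], n=142
χ² = (25−21.83)²/21.83 + (6−14.44)²/14.44 + (19−13.73)²/13.73 + (11−14.85)²/14.85 + (10−9.82)²/9.82 + (13−9.34)²/9.34 + (26−25.32)²/25.32 + (25−16.75)²/16.75 + (7−15.93)²/15.93 = 18.9377
df = 4
p-value (upper-tail) = 0.00081
At α=0.01: p < α → reject H₀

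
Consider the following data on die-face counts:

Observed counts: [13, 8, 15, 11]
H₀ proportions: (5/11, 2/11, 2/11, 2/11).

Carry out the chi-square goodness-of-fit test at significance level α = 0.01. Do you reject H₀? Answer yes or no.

n = 47; E_i = n·p_i = [21.36, 8.55, 8.55, 8.55]
χ² = (13−21.36)²/21.36 + (8−8.55)²/8.55 + (15−8.55)²/8.55 + (11−8.55)²/8.55 = 8.8894
df = 3
p-value (upper-tail) = 0.03080
At α=0.01: p ≥ α → fail to reject H₀

reject H₀: no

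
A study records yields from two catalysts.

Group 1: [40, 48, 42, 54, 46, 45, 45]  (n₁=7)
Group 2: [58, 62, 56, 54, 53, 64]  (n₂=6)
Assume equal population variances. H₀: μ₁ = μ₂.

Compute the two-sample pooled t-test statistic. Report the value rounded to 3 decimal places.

x̄₁=45.714, s₁=4.499, n₁=7
x̄₂=57.833, s₂=4.401, n₂=6
s_p² = [6·4.499² + 5·4.401²]/11 = 19.8420
SE = √(s_p²·(1/7+1/6)) = 2.4782
t = (45.714−57.833)/2.4782 = -4.8902
df = 11

test statistic = -4.890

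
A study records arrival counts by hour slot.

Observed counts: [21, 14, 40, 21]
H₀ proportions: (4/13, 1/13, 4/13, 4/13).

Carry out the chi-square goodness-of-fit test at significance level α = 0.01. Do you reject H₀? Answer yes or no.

reject H₀: yes

n = 96; E_i = n·p_i = [29.54, 7.38, 29.54, 29.54]
χ² = (21−29.54)²/29.54 + (14−7.38)²/7.38 + (40−29.54)²/29.54 + (21−29.54)²/29.54 = 14.5677
df = 3
p-value (upper-tail) = 0.00223
At α=0.01: p < α → reject H₀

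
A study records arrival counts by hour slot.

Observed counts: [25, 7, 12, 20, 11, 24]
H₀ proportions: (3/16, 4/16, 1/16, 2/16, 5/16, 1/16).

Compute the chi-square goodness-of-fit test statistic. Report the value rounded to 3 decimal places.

test statistic = 89.248

n = 99; E_i = n·p_i = [18.56, 24.75, 6.19, 12.38, 30.94, 6.19]
χ² = (25−18.56)²/18.56 + (7−24.75)²/24.75 + (12−6.19)²/6.19 + (20−12.38)²/12.38 + (11−30.94)²/30.94 + (24−6.19)²/6.19 = 89.2478
df = 5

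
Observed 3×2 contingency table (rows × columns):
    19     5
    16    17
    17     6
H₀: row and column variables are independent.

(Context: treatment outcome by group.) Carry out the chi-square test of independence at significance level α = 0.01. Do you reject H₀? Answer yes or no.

Row totals [24, 33, 23], col totals [52, 28], n=80
χ² = (19−15.60)²/15.60 + (5−8.40)²/8.40 + (16−21.45)²/21.45 + (17−11.55)²/11.55 + (17−14.95)²/14.95 + (6−8.05)²/8.05 = 6.8767
df = 2
p-value (upper-tail) = 0.03212
At α=0.01: p ≥ α → fail to reject H₀

reject H₀: no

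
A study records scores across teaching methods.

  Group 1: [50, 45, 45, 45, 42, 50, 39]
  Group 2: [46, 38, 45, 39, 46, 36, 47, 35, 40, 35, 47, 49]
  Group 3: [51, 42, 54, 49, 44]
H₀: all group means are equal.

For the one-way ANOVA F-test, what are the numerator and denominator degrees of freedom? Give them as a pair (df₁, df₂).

k = 3 groups, N = 24 total
df = (k−1, N−k) = (3−1, 24−3) = (2, 21)

degrees of freedom = [2, 21]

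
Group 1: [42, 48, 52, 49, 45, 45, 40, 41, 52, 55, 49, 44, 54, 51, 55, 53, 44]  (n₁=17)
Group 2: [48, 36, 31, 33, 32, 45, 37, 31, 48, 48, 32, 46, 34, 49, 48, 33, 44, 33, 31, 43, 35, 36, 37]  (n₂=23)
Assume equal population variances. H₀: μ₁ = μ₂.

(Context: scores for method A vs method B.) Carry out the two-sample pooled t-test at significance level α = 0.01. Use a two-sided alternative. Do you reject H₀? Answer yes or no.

reject H₀: yes

x̄₁=48.176, s₁=5.003, n₁=17
x̄₂=38.696, s₂=6.785, n₂=23
s_p² = [16·5.003² + 22·6.785²]/38 = 37.1932
SE = √(s_p²·(1/17+1/23)) = 1.9506
t = (48.176−38.696)/1.9506 = 4.8604
df = 38
p-value (two-sided) = 0.00002
At α=0.01: p < α → reject H₀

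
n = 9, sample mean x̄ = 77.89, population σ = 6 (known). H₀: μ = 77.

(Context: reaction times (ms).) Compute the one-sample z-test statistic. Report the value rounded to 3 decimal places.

test statistic = 0.445

SE = σ/√n = 6/√9 = 2.0000
z = (x̄−μ₀)/SE = (77.89−77)/2.0000 = 0.4450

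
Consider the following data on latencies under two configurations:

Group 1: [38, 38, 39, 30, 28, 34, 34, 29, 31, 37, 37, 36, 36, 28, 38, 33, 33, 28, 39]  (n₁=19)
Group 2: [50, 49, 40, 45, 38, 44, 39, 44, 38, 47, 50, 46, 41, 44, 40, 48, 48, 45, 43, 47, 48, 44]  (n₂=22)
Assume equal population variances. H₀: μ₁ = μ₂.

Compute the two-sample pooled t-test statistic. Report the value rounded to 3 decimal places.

test statistic = -8.601

x̄₁=34.000, s₁=3.972, n₁=19
x̄₂=44.455, s₂=3.801, n₂=22
s_p² = [18·3.972² + 21·3.801²]/39 = 15.0629
SE = √(s_p²·(1/19+1/22)) = 1.2155
t = (34.000−44.455)/1.2155 = -8.6010
df = 39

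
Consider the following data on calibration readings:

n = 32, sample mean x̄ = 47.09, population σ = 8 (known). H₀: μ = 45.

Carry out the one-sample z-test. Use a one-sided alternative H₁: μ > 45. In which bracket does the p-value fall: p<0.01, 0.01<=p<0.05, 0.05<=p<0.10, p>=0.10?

p-value bracket: 0.05<=p<0.10

SE = σ/√n = 8/√32 = 1.4142
z = (x̄−μ₀)/SE = (47.09−45)/1.4142 = 1.4779
p-value (one-sided, H₁ greater) = 0.06972
→ bracket: 0.05<=p<0.10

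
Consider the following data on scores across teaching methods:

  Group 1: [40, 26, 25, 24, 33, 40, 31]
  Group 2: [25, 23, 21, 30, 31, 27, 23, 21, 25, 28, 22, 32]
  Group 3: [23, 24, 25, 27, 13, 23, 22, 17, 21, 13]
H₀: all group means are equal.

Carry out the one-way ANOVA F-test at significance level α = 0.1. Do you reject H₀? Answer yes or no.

reject H₀: yes

Group means [31.29, 25.67, 20.80], grand mean 25.345
SSB = Σnᵢ(x̄ᵢ−x̄)² = 454.856; SSW = ΣΣ(x−x̄ᵢ)² = 655.695
MSB = 454.856/2 = 227.4282; MSW = 655.695/26 = 25.2190
F = MSB/MSW = 9.0181
df = (2, 26)
p-value (upper-tail) = 0.00106
At α=0.1: p < α → reject H₀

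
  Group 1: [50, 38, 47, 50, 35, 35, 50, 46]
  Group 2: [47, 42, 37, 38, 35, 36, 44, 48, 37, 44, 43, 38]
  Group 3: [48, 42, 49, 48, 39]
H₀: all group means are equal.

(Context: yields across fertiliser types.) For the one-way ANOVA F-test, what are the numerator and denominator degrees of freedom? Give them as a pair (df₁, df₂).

k = 3 groups, N = 25 total
df = (k−1, N−k) = (3−1, 25−3) = (2, 22)

degrees of freedom = [2, 22]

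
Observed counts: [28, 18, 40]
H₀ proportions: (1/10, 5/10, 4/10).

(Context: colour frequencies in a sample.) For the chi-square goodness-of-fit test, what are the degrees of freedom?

degrees of freedom = 2

df = k − 1 = 3 − 1 = 2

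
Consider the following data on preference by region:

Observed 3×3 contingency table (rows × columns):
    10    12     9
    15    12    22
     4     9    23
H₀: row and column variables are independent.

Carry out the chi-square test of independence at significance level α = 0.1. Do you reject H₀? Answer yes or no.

Row totals [31, 49, 36], col totals [29, 33, 54], n=116
χ² = (10−7.75)²/7.75 + (12−8.82)²/8.82 + (9−14.43)²/14.43 + (15−12.25)²/12.25 + (12−13.94)²/13.94 + (22−22.81)²/22.81 + (4−9.00)²/9.00 + (9−10.24)²/10.24 + (23−16.76)²/16.76 = 10.0133
df = 4
p-value (upper-tail) = 0.04020
At α=0.1: p < α → reject H₀

reject H₀: yes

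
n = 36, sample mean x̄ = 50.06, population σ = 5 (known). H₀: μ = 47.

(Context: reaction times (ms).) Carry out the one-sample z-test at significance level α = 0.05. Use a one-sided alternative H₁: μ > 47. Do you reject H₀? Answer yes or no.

SE = σ/√n = 5/√36 = 0.8333
z = (x̄−μ₀)/SE = (50.06−47)/0.8333 = 3.6720
p-value (one-sided, H₁ greater) = 0.00012
At α=0.05: p < α → reject H₀

reject H₀: yes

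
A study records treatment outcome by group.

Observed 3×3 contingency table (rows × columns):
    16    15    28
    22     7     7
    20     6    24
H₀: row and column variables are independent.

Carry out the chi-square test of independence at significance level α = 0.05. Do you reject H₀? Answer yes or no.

reject H₀: yes

Row totals [59, 36, 50], col totals [58, 28, 59], n=145
χ² = (16−23.60)²/23.60 + (15−11.39)²/11.39 + (28−24.01)²/24.01 + (22−14.40)²/14.40 + (7−6.95)²/6.95 + (7−14.65)²/14.65 + (20−20.00)²/20.00 + (6−9.66)²/9.66 + (24−20.34)²/20.34 = 14.2988
df = 4
p-value (upper-tail) = 0.00640
At α=0.05: p < α → reject H₀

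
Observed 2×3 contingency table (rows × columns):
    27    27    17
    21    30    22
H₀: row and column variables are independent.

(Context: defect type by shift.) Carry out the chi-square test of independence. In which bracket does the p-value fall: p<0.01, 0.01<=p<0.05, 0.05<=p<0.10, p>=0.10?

Row totals [71, 73], col totals [48, 57, 39], n=144
χ² = (27−23.67)²/23.67 + (27−28.10)²/28.10 + (17−19.23)²/19.23 + (21−24.33)²/24.33 + (30−28.90)²/28.90 + (22−19.77)²/19.77 = 1.5214
df = 2
p-value (upper-tail) = 0.46733
→ bracket: p>=0.10

p-value bracket: p>=0.10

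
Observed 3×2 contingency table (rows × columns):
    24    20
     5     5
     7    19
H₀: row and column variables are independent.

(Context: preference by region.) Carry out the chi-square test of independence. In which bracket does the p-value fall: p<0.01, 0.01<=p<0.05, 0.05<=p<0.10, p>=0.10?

p-value bracket: 0.05<=p<0.10

Row totals [44, 10, 26], col totals [36, 44], n=80
χ² = (24−19.80)²/19.80 + (20−24.20)²/24.20 + (5−4.50)²/4.50 + (5−5.50)²/5.50 + (7−11.70)²/11.70 + (19−14.30)²/14.30 = 5.1536
df = 2
p-value (upper-tail) = 0.07602
→ bracket: 0.05<=p<0.10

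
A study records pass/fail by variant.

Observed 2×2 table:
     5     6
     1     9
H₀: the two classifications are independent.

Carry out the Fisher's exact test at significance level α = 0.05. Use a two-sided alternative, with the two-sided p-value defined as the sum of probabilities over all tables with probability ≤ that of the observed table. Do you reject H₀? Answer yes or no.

Margins: r₁=11, r₂=10, c₁=6, c₂=15, n=21
p_obs = C(11,5)·C(10,1)/C(21,6); sum pmf over tables with pmf ≤ p_obs
p-value (two-sided) = 0.14861
At α=0.05: p ≥ α → fail to reject H₀

reject H₀: no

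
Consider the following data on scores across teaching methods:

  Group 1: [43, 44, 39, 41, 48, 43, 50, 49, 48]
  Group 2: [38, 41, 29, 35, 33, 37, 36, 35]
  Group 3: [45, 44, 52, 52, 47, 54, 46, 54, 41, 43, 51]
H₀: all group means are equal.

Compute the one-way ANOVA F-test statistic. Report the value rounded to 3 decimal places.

test statistic = 22.478

Group means [45.00, 35.50, 48.09], grand mean 43.500
SSB = Σnᵢ(x̄ᵢ−x̄)² = 764.091; SSW = ΣΣ(x−x̄ᵢ)² = 424.909
MSB = 764.091/2 = 382.0455; MSW = 424.909/25 = 16.9964
F = MSB/MSW = 22.4781
df = (2, 25)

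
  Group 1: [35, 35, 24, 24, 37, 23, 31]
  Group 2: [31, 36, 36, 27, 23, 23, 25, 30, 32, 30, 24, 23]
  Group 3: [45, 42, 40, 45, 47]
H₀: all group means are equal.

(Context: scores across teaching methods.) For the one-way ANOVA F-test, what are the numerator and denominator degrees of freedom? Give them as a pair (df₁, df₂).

degrees of freedom = [2, 21]

k = 3 groups, N = 24 total
df = (k−1, N−k) = (3−1, 24−3) = (2, 21)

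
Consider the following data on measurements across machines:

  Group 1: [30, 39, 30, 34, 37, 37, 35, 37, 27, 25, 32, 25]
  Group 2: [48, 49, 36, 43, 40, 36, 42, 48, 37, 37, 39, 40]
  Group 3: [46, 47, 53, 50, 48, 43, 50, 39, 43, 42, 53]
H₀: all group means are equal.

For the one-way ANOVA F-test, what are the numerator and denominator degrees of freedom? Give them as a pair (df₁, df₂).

degrees of freedom = [2, 32]

k = 3 groups, N = 35 total
df = (k−1, N−k) = (3−1, 35−3) = (2, 32)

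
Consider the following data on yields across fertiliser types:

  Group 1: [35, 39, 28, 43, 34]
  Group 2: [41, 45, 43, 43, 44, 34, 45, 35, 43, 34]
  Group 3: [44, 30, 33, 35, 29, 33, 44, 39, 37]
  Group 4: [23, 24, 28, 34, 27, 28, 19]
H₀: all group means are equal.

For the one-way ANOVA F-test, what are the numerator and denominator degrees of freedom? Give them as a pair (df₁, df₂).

k = 4 groups, N = 31 total
df = (k−1, N−k) = (4−1, 31−4) = (3, 27)

degrees of freedom = [3, 27]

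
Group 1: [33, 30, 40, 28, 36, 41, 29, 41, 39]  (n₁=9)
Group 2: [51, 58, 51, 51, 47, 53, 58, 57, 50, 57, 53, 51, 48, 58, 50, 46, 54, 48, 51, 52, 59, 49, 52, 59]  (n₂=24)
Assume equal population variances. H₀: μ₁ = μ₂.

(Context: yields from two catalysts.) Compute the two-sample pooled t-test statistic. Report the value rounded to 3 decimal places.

x̄₁=35.222, s₁=5.333, n₁=9
x̄₂=52.625, s₂=3.998, n₂=24
s_p² = [8·5.333² + 23·3.998²]/31 = 19.1994
SE = √(s_p²·(1/9+1/24)) = 1.7127
t = (35.222−52.625)/1.7127 = -10.1612
df = 31

test statistic = -10.161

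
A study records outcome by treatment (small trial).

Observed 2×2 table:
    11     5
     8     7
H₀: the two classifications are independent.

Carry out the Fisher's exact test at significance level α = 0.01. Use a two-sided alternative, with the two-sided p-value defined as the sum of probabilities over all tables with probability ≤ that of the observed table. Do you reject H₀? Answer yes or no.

reject H₀: no

Margins: r₁=16, r₂=15, c₁=19, c₂=12, n=31
p_obs = C(16,11)·C(15,8)/C(31,19); sum pmf over tables with pmf ≤ p_obs
p-value (two-sided) = 0.47255
At α=0.01: p ≥ α → fail to reject H₀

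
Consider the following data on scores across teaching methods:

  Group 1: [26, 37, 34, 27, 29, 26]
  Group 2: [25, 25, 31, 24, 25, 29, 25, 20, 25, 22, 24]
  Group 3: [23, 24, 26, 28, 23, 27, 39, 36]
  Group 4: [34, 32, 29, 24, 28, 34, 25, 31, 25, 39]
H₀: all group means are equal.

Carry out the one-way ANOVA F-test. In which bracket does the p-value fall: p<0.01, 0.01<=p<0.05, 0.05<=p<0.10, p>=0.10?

Group means [29.83, 25.00, 28.25, 30.10], grand mean 28.029
SSB = Σnᵢ(x̄ᵢ−x̄)² = 163.738; SSW = ΣΣ(x−x̄ᵢ)² = 659.233
MSB = 163.738/3 = 54.5794; MSW = 659.233/31 = 21.2656
F = MSB/MSW = 2.5666
df = (3, 31)
p-value (upper-tail) = 0.07239
→ bracket: 0.05<=p<0.10

p-value bracket: 0.05<=p<0.10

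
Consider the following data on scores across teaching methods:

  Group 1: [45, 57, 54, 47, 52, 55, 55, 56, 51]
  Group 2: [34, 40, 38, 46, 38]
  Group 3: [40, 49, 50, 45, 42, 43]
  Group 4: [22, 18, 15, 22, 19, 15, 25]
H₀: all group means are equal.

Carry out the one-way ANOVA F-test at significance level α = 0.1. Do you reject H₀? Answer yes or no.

reject H₀: yes

Group means [52.44, 39.20, 44.83, 19.43], grand mean 39.741
SSB = Σnᵢ(x̄ᵢ−x̄)² = 4497.615; SSW = ΣΣ(x−x̄ᵢ)² = 377.570
MSB = 4497.615/3 = 1499.2051; MSW = 377.570/23 = 16.4161
F = MSB/MSW = 91.3254
df = (3, 23)
p-value (upper-tail) = 0.00000
At α=0.1: p < α → reject H₀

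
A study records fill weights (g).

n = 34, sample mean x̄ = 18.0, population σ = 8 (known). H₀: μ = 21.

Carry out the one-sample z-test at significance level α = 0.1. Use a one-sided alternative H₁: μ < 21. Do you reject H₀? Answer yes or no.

SE = σ/√n = 8/√34 = 1.3720
z = (x̄−μ₀)/SE = (18.0−21)/1.3720 = -2.1866
p-value (one-sided, H₁ less) = 0.01439
At α=0.1: p < α → reject H₀

reject H₀: yes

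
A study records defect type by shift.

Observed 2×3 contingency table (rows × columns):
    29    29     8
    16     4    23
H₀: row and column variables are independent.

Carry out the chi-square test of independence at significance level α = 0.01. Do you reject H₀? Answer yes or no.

reject H₀: yes

Row totals [66, 43], col totals [45, 33, 31], n=109
χ² = (29−27.25)²/27.25 + (29−19.98)²/19.98 + (8−18.77)²/18.77 + (16−17.75)²/17.75 + (4−13.02)²/13.02 + (23−12.23)²/12.23 = 26.2694
df = 2
p-value (upper-tail) = 0.00000
At α=0.01: p < α → reject H₀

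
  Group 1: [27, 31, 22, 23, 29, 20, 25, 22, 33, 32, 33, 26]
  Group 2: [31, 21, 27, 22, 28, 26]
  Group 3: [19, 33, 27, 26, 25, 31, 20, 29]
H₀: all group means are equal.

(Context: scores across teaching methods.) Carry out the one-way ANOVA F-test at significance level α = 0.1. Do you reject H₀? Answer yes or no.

reject H₀: no

Group means [26.92, 25.83, 26.25], grand mean 26.462
SSB = Σnᵢ(x̄ᵢ−x̄)² = 5.212; SSW = ΣΣ(x−x̄ᵢ)² = 477.250
MSB = 5.212/2 = 2.6058; MSW = 477.250/23 = 20.7500
F = MSB/MSW = 0.1256
df = (2, 23)
p-value (upper-tail) = 0.88259
At α=0.1: p ≥ α → fail to reject H₀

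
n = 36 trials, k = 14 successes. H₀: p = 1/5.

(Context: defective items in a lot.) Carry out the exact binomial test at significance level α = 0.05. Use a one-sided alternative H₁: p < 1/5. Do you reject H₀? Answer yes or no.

reject H₀: no

Exact binomial: n=36, k=14, p₀=1/5=0.2000
P(X≤14) from Σ C(n,i)·p₀^i·(1−p₀)^(n−i)
p-value (one-sided, H₁ less) = 0.99755
At α=0.05: p ≥ α → fail to reject H₀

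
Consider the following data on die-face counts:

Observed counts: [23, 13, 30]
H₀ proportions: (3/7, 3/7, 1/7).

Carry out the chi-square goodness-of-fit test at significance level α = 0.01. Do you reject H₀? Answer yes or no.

n = 66; E_i = n·p_i = [28.29, 28.29, 9.43]
χ² = (23−28.29)²/28.29 + (13−28.29)²/28.29 + (30−9.43)²/9.43 = 54.1313
df = 2
p-value (upper-tail) = 0.00000
At α=0.01: p < α → reject H₀

reject H₀: yes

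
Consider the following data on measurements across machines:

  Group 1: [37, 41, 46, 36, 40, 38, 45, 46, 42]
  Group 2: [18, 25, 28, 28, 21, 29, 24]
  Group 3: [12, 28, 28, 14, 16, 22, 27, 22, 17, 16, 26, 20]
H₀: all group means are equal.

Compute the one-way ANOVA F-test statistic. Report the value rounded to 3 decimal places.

test statistic = 49.945

Group means [41.22, 24.71, 20.67], grand mean 28.286
SSB = Σnᵢ(x̄ᵢ−x̄)² = 2292.063; SSW = ΣΣ(x−x̄ᵢ)² = 573.651
MSB = 2292.063/2 = 1146.0317; MSW = 573.651/25 = 22.9460
F = MSB/MSW = 49.9447
df = (2, 25)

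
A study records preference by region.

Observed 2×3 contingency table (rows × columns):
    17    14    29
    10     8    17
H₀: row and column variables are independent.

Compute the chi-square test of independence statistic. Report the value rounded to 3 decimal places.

test statistic = 0.003

Row totals [60, 35], col totals [27, 22, 46], n=95
χ² = (17−17.05)²/17.05 + (14−13.89)²/13.89 + (29−29.05)²/29.05 + (10−9.95)²/9.95 + (8−8.11)²/8.11 + (17−16.95)²/16.95 = 0.0029
df = 2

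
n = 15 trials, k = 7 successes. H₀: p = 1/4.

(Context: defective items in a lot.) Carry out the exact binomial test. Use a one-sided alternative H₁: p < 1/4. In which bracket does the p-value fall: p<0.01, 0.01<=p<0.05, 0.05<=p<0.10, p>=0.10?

p-value bracket: p>=0.10

Exact binomial: n=15, k=7, p₀=1/4=0.2500
P(X≤7) from Σ C(n,i)·p₀^i·(1−p₀)^(n−i)
p-value (one-sided, H₁ less) = 0.98270
→ bracket: p>=0.10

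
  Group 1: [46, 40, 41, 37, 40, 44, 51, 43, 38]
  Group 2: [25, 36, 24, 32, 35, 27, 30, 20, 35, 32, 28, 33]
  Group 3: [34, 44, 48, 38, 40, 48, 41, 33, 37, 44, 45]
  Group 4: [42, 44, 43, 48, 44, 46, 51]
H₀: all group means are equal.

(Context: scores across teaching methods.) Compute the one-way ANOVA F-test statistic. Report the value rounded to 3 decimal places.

Group means [42.22, 29.75, 41.09, 45.43], grand mean 38.641
SSB = Σnᵢ(x̄ᵢ−x̄)² = 1452.545; SSW = ΣΣ(x−x̄ᵢ)² = 758.429
MSB = 1452.545/3 = 484.1818; MSW = 758.429/35 = 21.6694
F = MSB/MSW = 22.3440
df = (3, 35)

test statistic = 22.344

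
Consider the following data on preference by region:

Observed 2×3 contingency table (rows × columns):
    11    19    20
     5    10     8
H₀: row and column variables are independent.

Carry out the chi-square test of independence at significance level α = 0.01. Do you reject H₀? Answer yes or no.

Row totals [50, 23], col totals [16, 29, 28], n=73
χ² = (11−10.96)²/10.96 + (19−19.86)²/19.86 + (20−19.18)²/19.18 + (5−5.04)²/5.04 + (10−9.14)²/9.14 + (8−8.82)²/8.82 = 0.2313
df = 2
p-value (upper-tail) = 0.89079
At α=0.01: p ≥ α → fail to reject H₀

reject H₀: no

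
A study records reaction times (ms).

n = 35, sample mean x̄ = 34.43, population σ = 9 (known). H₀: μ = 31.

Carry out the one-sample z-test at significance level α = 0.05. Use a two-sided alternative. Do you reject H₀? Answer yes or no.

reject H₀: yes

SE = σ/√n = 9/√35 = 1.5213
z = (x̄−μ₀)/SE = (34.43−31)/1.5213 = 2.2547
p-value (two-sided) = 0.02415
At α=0.05: p < α → reject H₀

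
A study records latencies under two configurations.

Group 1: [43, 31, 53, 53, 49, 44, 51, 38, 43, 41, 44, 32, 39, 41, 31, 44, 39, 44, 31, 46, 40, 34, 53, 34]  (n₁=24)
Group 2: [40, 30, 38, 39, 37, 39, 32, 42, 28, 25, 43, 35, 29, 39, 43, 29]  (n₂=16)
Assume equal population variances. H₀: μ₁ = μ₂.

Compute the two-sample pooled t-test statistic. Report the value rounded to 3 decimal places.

x̄₁=41.583, s₁=7.083, n₁=24
x̄₂=35.500, s₂=5.854, n₂=16
s_p² = [23·7.083² + 15·5.854²]/38 = 43.8904
SE = √(s_p²·(1/24+1/16)) = 2.1382
t = (41.583−35.500)/2.1382 = 2.8451
df = 38

test statistic = 2.845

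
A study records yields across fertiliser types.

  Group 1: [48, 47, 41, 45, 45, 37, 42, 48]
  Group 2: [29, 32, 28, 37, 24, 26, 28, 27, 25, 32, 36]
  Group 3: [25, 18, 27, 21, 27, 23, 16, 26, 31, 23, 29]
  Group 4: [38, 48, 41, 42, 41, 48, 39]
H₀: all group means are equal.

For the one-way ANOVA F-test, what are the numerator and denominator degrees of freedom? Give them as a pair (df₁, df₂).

k = 4 groups, N = 37 total
df = (k−1, N−k) = (4−1, 37−4) = (3, 33)

degrees of freedom = [3, 33]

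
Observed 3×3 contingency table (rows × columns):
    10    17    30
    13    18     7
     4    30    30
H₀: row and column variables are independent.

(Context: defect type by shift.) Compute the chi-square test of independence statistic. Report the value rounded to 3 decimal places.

test statistic = 20.555

Row totals [57, 38, 64], col totals [27, 65, 67], n=159
χ² = (10−9.68)²/9.68 + (17−23.30)²/23.30 + (30−24.02)²/24.02 + (13−6.45)²/6.45 + (18−15.53)²/15.53 + (7−16.01)²/16.01 + (4−10.87)²/10.87 + (30−26.16)²/26.16 + (30−26.97)²/26.97 = 20.5547
df = 4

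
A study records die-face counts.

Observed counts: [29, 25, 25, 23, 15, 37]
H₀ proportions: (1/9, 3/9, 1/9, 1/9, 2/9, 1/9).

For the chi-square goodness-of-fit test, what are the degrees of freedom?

df = k − 1 = 6 − 1 = 5

degrees of freedom = 5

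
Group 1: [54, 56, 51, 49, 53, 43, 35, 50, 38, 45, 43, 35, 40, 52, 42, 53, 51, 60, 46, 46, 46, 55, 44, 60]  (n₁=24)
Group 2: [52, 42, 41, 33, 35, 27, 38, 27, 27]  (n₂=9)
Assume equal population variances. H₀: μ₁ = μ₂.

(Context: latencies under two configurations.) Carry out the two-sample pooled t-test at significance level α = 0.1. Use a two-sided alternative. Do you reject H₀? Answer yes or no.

x̄₁=47.792, s₁=7.071, n₁=24
x̄₂=35.778, s₂=8.467, n₂=9
s_p² = [23·7.071² + 8·8.467²]/31 = 55.5972
SE = √(s_p²·(1/24+1/9)) = 2.9145
t = (47.792−35.778)/2.9145 = 4.1222
df = 31
p-value (two-sided) = 0.00026
At α=0.1: p < α → reject H₀

reject H₀: yes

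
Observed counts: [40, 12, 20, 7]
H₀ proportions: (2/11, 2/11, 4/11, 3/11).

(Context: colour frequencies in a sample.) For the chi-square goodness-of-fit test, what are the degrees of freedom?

degrees of freedom = 3

df = k − 1 = 4 − 1 = 3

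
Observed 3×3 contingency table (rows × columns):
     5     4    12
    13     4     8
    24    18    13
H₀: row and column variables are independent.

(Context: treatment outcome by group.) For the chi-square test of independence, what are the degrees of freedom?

df = (r−1)(c−1) = (3−1)·(3−1) = 4

degrees of freedom = 4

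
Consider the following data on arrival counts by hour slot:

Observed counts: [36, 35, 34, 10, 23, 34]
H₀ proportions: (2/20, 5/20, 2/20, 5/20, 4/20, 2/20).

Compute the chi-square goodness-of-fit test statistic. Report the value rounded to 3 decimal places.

n = 172; E_i = n·p_i = [17.20, 43.00, 17.20, 43.00, 34.40, 17.20]
χ² = (36−17.20)²/17.20 + (35−43.00)²/43.00 + (34−17.20)²/17.20 + (10−43.00)²/43.00 + (23−34.40)²/34.40 + (34−17.20)²/17.20 = 83.9593
df = 5

test statistic = 83.959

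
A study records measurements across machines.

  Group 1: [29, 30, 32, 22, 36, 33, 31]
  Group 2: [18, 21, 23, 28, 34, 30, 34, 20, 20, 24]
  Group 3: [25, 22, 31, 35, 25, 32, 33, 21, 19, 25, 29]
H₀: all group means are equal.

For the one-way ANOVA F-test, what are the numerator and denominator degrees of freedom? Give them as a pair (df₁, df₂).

k = 3 groups, N = 28 total
df = (k−1, N−k) = (3−1, 28−3) = (2, 25)

degrees of freedom = [2, 25]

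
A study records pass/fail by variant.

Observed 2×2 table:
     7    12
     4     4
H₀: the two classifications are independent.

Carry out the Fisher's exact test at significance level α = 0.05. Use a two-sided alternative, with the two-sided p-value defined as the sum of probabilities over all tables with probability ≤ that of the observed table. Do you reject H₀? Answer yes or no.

reject H₀: no

Margins: r₁=19, r₂=8, c₁=11, c₂=16, n=27
p_obs = C(19,7)·C(8,4)/C(27,11); sum pmf over tables with pmf ≤ p_obs
p-value (two-sided) = 0.67536
At α=0.05: p ≥ α → fail to reject H₀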